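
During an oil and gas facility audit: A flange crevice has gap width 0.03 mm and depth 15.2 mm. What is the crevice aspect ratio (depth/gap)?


Aspect ratio = depth / gap
Ratio = 15.2 / 0.03 = 506.7

506.7


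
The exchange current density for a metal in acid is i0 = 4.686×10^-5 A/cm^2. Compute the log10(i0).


i0 = 4.686×10^-5 A/cm^2
log10(i0) = -4.329

-4.329


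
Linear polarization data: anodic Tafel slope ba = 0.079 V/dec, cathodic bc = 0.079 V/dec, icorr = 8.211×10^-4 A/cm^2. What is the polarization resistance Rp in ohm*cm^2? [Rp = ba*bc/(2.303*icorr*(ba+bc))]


Apply the Stern-Geary equation: Rp = ba*bc / (2.303*icorr*(ba+bc))
ba*bc = 0.079*0.079 = 0.006241
ba+bc = 0.158; 2.303*icorr*(ba+bc) = 2.303*8.211×10^-4*0.158 = 2.9877694×10^-4
Rp = 0.006241 / 2.9877694×10^-4 = 20.9 ohm*cm^2

20.9 ohm*cm^2


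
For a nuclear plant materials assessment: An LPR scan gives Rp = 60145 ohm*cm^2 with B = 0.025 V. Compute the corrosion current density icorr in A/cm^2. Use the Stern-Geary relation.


Apply the Stern-Geary relation: icorr = B / Rp
icorr = 0.025 / 60145 = 4.157×10^-7 A/cm^2

4.157×10^-7 A/cm^2


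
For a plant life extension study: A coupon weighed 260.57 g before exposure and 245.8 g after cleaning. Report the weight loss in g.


Weight loss = initial − final
WL = 260.57 − 245.8 = 14.77 g

14.77 g


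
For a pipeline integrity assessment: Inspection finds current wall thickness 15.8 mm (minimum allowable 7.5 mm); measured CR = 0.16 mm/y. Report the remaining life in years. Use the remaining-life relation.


Apply the remaining-life relation: RL = (t_current − t_min) / CR
RL = (15.8 − 7.5) / 0.16 = 8.3 / 0.16 = 51.9 years

51.9 years


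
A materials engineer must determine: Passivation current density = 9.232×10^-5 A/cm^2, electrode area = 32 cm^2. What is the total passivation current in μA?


I = i_pass * A, then convert A → μA (×10^6)
I = 9.232×10^-5 * 32 * 10^6 = 2954.24 μA

2954.24 μA


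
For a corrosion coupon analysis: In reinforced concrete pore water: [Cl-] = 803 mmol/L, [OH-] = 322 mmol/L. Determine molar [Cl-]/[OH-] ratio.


Threshold parameter = [Cl-] / [OH-] (molar basis; both in mmol/L, so units cancel)
Ratio = 803 / 322 = 2.49

2.49


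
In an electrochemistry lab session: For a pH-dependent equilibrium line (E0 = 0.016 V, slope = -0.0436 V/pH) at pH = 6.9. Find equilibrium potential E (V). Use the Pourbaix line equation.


Apply the Pourbaix line equation: E = E0 + slope*pH
E = 0.016 + (-0.0436)*6.9 = 0.016 + (-0.30084) = -0.28484 V
Rounded to 4 decimal places: E = -0.2848 V

-0.2848 V


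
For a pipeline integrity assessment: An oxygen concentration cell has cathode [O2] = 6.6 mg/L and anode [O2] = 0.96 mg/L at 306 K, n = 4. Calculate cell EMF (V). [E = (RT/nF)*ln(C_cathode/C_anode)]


Apply the Nernst concentration-cell relation: E = (RT/nF)*ln(C_cathode/C_anode)
RT/nF = 8.314*306/(4*96485) = 0.00659192 V
ln(6.6/0.96) = 1.92789
E = 0.00659192 * 1.92789 = 0.01271 V

0.01271 V


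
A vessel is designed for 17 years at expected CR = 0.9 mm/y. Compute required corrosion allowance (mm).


Corrosion allowance = CR × design life
CA = 0.9 * 17 = 15.3 mm

15.3 mm


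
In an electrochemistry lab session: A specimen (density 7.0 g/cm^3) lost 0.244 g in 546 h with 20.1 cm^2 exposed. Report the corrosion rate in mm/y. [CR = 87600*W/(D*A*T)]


Apply the mm/y weight-loss relation: CR = 87600 * W / (D * A * T)
Numerator: 87600 * 0.244 = 21374.4
Denominator: 7.0 * 20.1 * 546 = 76822.2
CR = 21374.4 / 76822.2 = 0.278232 mm/y

0.278232 mm/y


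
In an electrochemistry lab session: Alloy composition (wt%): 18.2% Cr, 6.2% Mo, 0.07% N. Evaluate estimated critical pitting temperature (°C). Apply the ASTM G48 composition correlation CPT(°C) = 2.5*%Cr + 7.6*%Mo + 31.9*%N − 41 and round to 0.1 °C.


Apply the ASTM G48 empirical CPT estimate: CPT(°C) = 2.5*%Cr + 7.6*%Mo + 31.9*%N − 41
2.5*18.2 = 45.5; 7.6*6.2 = 47.12; 31.9*0.07 = 2.233
CPT = 45.5 + 47.12 + 2.233 − 41 = 53.853 °C
Rounded to 0.1 °C: CPT ≈ 53.9 °C

53.9 °C


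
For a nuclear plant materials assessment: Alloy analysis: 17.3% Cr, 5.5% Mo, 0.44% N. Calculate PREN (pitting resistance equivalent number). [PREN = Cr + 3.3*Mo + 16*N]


Apply the PREN formula: PREN = Cr + 3.3*Mo + 16*N
PREN = 17.3 + 3.3*5.5 + 16*0.44
PREN = 17.3 + 18.15 + 7.04 = 42.49

42.49


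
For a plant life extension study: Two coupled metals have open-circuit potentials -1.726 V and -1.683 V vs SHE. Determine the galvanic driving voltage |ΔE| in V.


Driving voltage is the absolute potential difference.
|ΔE| = |-1.726 − (-1.683)| = 0.043 V

0.043 V


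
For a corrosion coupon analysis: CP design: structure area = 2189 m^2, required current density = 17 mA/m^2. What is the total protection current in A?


I = area * current density, then convert mA → A (÷1000)
I = 2189 * 17 / 1000 = 37.21 A

37.21 A


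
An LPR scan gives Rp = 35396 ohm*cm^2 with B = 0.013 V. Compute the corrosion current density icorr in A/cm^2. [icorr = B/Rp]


Apply the Stern-Geary relation: icorr = B / Rp
icorr = 0.013 / 35396 = 3.673×10^-7 A/cm^2

3.673×10^-7 A/cm^2


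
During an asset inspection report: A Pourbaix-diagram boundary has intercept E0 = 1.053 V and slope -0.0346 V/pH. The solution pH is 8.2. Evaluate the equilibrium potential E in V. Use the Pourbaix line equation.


Apply the Pourbaix line equation: E = E0 + slope*pH
E = 1.053 + (-0.0346)*8.2 = 1.053 + (-0.28372) = 0.76928 V
Rounded to 3 decimal places: E = 0.769 V

0.769 V


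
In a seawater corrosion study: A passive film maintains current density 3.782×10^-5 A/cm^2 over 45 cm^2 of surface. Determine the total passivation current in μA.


I = i_pass * A, then convert A → μA (×10^6)
I = 3.782×10^-5 * 45 * 10^6 = 1701.9 μA

1701.9 μA


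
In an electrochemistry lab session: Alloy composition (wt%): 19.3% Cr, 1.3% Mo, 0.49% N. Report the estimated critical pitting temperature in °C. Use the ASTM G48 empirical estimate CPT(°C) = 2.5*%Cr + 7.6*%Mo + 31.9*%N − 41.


Apply the ASTM G48 empirical CPT estimate: CPT(°C) = 2.5*%Cr + 7.6*%Mo + 31.9*%N − 41
2.5*19.3 = 48.25; 7.6*1.3 = 9.88; 31.9*0.49 = 15.631
CPT = 48.25 + 9.88 + 15.631 − 41 = 32.761 °C
Rounded to 0.1 °C: CPT ≈ 32.8 °C

32.8 °C


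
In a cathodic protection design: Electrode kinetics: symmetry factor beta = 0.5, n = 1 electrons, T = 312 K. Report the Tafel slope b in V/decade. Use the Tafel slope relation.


Apply the Tafel slope relation: b = 2.303*R*T/(beta*n*F)
Numerator: 2.303 * 8.314 * 312 = 5973.91
Denominator: 0.5 * 1 * 96485 = 48242.5
b = 5973.91 / 48242.5 = 0.1238 V/decade

0.1238 V/decade


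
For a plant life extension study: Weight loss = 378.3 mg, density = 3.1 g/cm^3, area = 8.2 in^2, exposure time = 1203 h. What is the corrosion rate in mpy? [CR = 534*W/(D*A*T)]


Apply the mpy weight-loss relation: CR = 534 * W / (D * A * T)
Numerator: 534 * 378.3 = 202012.2
Denominator: 3.1 * 8.2 * 1203 = 30580.26
CR = 202012.2 / 30580.26 = 6.606 mpy

6.606 mpy


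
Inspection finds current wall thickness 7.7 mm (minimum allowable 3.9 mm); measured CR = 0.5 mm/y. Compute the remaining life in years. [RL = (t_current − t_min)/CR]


Apply the remaining-life relation: RL = (t_current − t_min) / CR
RL = (7.7 − 3.9) / 0.5 = 3.8 / 0.5 = 7.6 years

7.6 years


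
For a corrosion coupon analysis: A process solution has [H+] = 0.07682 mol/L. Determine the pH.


pH = −log10[H+]
pH = −log10(0.07682) = 1.11

1.11


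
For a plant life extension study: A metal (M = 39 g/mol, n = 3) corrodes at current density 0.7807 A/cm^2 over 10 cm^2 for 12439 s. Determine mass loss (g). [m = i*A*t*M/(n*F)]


Apply Faraday's law: m = i*A*t*M / (n*F)
Total charge passed Q = i*A*t = 0.7807*10*12439 = 97111.273 C
m = Q*M/(n*F) = 97111.273*39/(3*96485) = 13.08438 g

13.08438 g


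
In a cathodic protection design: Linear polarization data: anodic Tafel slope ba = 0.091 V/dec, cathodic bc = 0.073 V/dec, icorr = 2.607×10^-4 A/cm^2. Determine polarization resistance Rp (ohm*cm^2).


Apply the Stern-Geary equation: Rp = ba*bc / (2.303*icorr*(ba+bc))
ba*bc = 0.091*0.073 = 0.006643
ba+bc = 0.164; 2.303*icorr*(ba+bc) = 2.303*2.607×10^-4*0.164 = 9.8464304×10^-5
Rp = 0.006643 / 9.8464304×10^-5 = 67.5 ohm*cm^2

67.5 ohm*cm^2


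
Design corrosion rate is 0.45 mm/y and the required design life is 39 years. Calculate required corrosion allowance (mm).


Corrosion allowance = CR × design life
CA = 0.45 * 39 = 17.55 mm

17.55 mm


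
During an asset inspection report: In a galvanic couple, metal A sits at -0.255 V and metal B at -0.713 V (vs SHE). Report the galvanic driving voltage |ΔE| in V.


Driving voltage is the absolute potential difference.
|ΔE| = |-0.255 − (-0.713)| = 0.458 V

0.458 V


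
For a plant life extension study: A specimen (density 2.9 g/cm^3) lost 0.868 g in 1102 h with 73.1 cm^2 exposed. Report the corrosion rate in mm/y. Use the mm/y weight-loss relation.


Apply the mm/y weight-loss relation: CR = 87600 * W / (D * A * T)
Numerator: 87600 * 0.868 = 76036.8
Denominator: 2.9 * 73.1 * 1102 = 233612.98
CR = 76036.8 / 233612.98 = 0.325482 mm/y

0.325482 mm/y


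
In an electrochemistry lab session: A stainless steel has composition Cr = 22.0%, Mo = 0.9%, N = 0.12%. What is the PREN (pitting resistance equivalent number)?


Apply the PREN formula: PREN = Cr + 3.3*Mo + 16*N
PREN = 22.0 + 3.3*0.9 + 16*0.12
PREN = 22.0 + 2.97 + 1.92 = 26.89

26.89


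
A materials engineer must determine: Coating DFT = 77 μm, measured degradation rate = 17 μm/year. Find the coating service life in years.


Service life = thickness / degradation rate
Life = 77 / 17 = 4.5 years

4.5 years


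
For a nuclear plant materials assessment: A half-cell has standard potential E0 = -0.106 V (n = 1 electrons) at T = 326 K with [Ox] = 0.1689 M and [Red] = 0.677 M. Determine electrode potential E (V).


Apply the Nernst equation: E = E0 + (RT/nF)*ln([Ox]/[Red])
Step 1: RT/nF = 8.314*326/(1*96485) = 0.02809104 V
Step 2: [Ox]/[Red] = 0.1689/0.677 = 0.249483
Step 3: ln(0.249483) = -1.388365
Step 4: correction = 0.02809104 * -1.388365 = -0.039 V
E = -0.106 + -0.039 = -0.145 V

-0.145 V


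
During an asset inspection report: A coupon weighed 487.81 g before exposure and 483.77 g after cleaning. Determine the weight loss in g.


Weight loss = initial − final
WL = 487.81 − 483.77 = 4.04 g

4.04 g


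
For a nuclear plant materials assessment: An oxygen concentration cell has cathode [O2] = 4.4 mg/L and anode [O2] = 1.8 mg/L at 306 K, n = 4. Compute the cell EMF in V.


Apply the Nernst concentration-cell relation: E = (RT/nF)*ln(C_cathode/C_anode)
RT/nF = 8.314*306/(4*96485) = 0.00659192 V
ln(4.4/1.8) = 0.89382
E = 0.00659192 * 0.89382 = 0.00589 V

0.00589 V


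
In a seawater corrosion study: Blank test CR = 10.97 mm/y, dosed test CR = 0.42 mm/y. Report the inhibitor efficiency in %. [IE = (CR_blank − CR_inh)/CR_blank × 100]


Apply the inhibitor-efficiency definition: IE = (CR_blank − CR_inh)/CR_blank × 100
IE = (10.97 − 0.42) / 10.97 × 100
IE = 10.55 / 10.97 × 100 = 96.2 %

96.2 %


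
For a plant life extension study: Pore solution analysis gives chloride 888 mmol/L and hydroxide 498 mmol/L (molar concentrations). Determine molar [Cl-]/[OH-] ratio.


Threshold parameter = [Cl-] / [OH-] (molar basis; both in mmol/L, so units cancel)
Ratio = 888 / 498 = 1.78

1.78


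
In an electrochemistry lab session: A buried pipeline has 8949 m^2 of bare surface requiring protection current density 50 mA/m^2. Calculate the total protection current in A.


I = area * current density, then convert mA → A (÷1000)
I = 8949 * 50 / 1000 = 447.45 A

447.45 A


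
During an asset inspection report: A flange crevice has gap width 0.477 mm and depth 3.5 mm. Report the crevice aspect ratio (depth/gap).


Aspect ratio = depth / gap
Ratio = 3.5 / 0.477 = 7.3

7.3


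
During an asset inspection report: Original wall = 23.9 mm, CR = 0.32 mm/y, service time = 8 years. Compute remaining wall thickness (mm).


Remaining wall = original − CR × time
t = 23.9 − 0.32*8 = 23.9 − 2.56 = 21.34 mm

21.34 mm


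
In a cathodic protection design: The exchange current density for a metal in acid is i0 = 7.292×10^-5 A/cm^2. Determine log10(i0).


i0 = 7.292×10^-5 A/cm^2
log10(i0) = -4.137

-4.137


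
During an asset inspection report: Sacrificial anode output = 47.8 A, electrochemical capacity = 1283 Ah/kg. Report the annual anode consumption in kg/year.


Annual consumption = current * hours per year / capacity
Rate = 47.8 * 8760 / 1283 = 326.4 kg/year

326.4 kg/year


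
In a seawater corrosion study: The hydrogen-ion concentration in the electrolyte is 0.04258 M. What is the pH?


pH = −log10[H+]
pH = −log10(0.04258) = 1.37

1.37


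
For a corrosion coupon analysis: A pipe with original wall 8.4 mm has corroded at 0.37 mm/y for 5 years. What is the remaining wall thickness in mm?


Remaining wall = original − CR × time
t = 8.4 − 0.37*5 = 8.4 − 1.85 = 6.55 mm

6.55 mm


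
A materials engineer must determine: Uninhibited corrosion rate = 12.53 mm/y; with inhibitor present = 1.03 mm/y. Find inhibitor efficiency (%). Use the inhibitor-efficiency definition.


Apply the inhibitor-efficiency definition: IE = (CR_blank − CR_inh)/CR_blank × 100
IE = (12.53 − 1.03) / 12.53 × 100
IE = 11.5 / 12.53 × 100 = 91.8 %

91.8 %


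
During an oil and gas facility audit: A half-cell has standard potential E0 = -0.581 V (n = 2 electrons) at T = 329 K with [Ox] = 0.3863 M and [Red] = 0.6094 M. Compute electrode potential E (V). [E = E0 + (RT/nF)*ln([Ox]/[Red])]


Apply the Nernst equation: E = E0 + (RT/nF)*ln([Ox]/[Red])
Step 1: RT/nF = 8.314*329/(2*96485) = 0.01417477 V
Step 2: [Ox]/[Red] = 0.3863/0.6094 = 0.633902
Step 3: ln(0.633902) = -0.455861
Step 4: correction = 0.01417477 * -0.455861 = -0.0065 V
E = -0.581 + -0.0065 = -0.5875 V

-0.5875 V


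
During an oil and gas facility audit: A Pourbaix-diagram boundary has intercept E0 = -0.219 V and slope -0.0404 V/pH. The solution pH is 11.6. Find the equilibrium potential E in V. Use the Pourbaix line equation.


Apply the Pourbaix line equation: E = E0 + slope*pH
E = -0.219 + (-0.0404)*11.6 = -0.219 + (-0.46864) = -0.68764 V
Rounded to 4 decimal places: E = -0.6876 V

-0.6876 V


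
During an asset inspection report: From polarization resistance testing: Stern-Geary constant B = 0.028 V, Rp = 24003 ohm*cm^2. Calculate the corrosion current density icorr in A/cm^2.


Apply the Stern-Geary relation: icorr = B / Rp
icorr = 0.028 / 24003 = 1.167×10^-6 A/cm^2

1.167×10^-6 A/cm^2


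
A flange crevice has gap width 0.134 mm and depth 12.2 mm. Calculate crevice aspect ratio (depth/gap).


Aspect ratio = depth / gap
Ratio = 12.2 / 0.134 = 91.0

91.0


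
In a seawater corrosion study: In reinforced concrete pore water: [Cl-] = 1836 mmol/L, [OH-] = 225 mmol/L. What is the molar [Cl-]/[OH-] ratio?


Threshold parameter = [Cl-] / [OH-] (molar basis; both in mmol/L, so units cancel)
Ratio = 1836 / 225 = 8.16

8.16


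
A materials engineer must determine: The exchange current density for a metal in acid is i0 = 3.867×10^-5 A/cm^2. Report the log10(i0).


i0 = 3.867×10^-5 A/cm^2
log10(i0) = -4.413

-4.413


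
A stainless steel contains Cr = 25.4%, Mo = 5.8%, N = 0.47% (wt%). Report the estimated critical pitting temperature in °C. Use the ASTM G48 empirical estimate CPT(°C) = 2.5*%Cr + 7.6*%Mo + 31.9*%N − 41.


Apply the ASTM G48 empirical CPT estimate: CPT(°C) = 2.5*%Cr + 7.6*%Mo + 31.9*%N − 41
2.5*25.4 = 63.5; 7.6*5.8 = 44.08; 31.9*0.47 = 14.993
CPT = 63.5 + 44.08 + 14.993 − 41 = 81.573 °C
Rounded to 0.1 °C: CPT ≈ 81.6 °C

81.6 °C


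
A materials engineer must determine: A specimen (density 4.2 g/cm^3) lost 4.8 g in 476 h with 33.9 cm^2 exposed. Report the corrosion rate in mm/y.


Apply the mm/y weight-loss relation: CR = 87600 * W / (D * A * T)
Numerator: 87600 * 4.8 = 420480.0
Denominator: 4.2 * 33.9 * 476 = 67772.88
CR = 420480.0 / 67772.88 = 6.204252 mm/y

6.204252 mm/y


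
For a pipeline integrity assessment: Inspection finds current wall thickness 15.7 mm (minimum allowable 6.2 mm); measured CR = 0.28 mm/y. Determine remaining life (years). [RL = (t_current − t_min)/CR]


Apply the remaining-life relation: RL = (t_current − t_min) / CR
RL = (15.7 − 6.2) / 0.28 = 9.5 / 0.28 = 33.9 years

33.9 years


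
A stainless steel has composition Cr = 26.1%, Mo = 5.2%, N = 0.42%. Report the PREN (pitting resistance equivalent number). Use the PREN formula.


Apply the PREN formula: PREN = Cr + 3.3*Mo + 16*N
PREN = 26.1 + 3.3*5.2 + 16*0.42
PREN = 26.1 + 17.16 + 6.72 = 49.98

49.98


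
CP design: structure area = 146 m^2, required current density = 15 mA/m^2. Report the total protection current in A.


I = area * current density, then convert mA → A (÷1000)
I = 146 * 15 / 1000 = 2.19 A

2.19 A


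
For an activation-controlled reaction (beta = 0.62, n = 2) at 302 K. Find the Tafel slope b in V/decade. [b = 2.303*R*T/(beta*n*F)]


Apply the Tafel slope relation: b = 2.303*R*T/(beta*n*F)
Numerator: 2.303 * 8.314 * 302 = 5782.44
Denominator: 0.62 * 2 * 96485 = 119641.4
b = 5782.44 / 119641.4 = 0.048 V/decade

0.048 V/decade


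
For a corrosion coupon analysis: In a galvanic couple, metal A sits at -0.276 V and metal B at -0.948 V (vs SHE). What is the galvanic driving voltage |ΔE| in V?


Driving voltage is the absolute potential difference.
|ΔE| = |-0.276 − (-0.948)| = 0.672 V

0.672 V


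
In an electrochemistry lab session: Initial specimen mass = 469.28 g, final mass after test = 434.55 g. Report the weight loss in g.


Weight loss = initial − final
WL = 469.28 − 434.55 = 34.73 g

34.73 g


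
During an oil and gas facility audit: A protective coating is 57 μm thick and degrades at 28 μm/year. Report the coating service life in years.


Service life = thickness / degradation rate
Life = 57 / 28 = 2.0 years

2.0 years


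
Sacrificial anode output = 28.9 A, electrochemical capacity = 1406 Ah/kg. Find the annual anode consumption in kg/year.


Annual consumption = current * hours per year / capacity
Rate = 28.9 * 8760 / 1406 = 180.1 kg/year

180.1 kg/year


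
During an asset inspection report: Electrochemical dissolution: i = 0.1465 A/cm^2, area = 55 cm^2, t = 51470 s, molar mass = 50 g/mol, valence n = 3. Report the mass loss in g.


Apply Faraday's law: m = i*A*t*M / (n*F)
Total charge passed Q = i*A*t = 0.1465*55*51470 = 414719.525 C
m = Q*M/(n*F) = 414719.525*50/(3*96485) = 71.638 g

71.638 g


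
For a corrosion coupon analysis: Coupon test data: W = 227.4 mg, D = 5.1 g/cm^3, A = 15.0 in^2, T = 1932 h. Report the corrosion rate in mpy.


Apply the mpy weight-loss relation: CR = 534 * W / (D * A * T)
Numerator: 534 * 227.4 = 121431.6
Denominator: 5.1 * 15.0 * 1932 = 147798.0
CR = 121431.6 / 147798.0 = 0.822 mpy

0.822 mpy


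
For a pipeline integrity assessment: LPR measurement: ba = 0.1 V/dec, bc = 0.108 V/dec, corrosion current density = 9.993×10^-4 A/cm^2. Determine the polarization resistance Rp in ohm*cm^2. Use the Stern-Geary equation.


Apply the Stern-Geary equation: Rp = ba*bc / (2.303*icorr*(ba+bc))
ba*bc = 0.1*0.108 = 0.0108
ba+bc = 0.208; 2.303*icorr*(ba+bc) = 2.303*9.993×10^-4*0.208 = 4.7868868×10^-4
Rp = 0.0108 / 4.7868868×10^-4 = 22.56 ohm*cm^2

22.56 ohm*cm^2


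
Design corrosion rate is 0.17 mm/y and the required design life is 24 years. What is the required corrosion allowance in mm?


Corrosion allowance = CR × design life
CA = 0.17 * 24 = 4.08 mm

4.08 mm


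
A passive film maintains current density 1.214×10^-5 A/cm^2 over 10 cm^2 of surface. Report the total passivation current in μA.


I = i_pass * A, then convert A → μA (×10^6)
I = 1.214×10^-5 * 10 * 10^6 = 121.4 μA

121.4 μA


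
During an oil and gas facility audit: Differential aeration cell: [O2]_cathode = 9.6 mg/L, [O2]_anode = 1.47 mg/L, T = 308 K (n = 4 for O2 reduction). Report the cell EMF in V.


Apply the Nernst concentration-cell relation: E = (RT/nF)*ln(C_cathode/C_anode)
RT/nF = 8.314*308/(4*96485) = 0.006635 V
ln(9.6/1.47) = 1.8765
E = 0.006635 * 1.8765 = 0.01245 V

0.01245 V


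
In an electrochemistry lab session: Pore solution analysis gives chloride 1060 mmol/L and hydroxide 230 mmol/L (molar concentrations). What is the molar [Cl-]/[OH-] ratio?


Threshold parameter = [Cl-] / [OH-] (molar basis; both in mmol/L, so units cancel)
Ratio = 1060 / 230 = 4.61

4.61


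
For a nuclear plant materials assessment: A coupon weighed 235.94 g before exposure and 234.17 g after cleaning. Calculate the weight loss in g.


Weight loss = initial − final
WL = 235.94 − 234.17 = 1.77 g

1.77 g


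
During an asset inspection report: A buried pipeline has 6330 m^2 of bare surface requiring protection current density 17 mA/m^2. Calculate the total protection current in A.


I = area * current density, then convert mA → A (÷1000)
I = 6330 * 17 / 1000 = 107.61 A

107.61 A


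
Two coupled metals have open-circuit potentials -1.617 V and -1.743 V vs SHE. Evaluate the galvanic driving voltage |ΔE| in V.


Driving voltage is the absolute potential difference.
|ΔE| = |-1.617 − (-1.743)| = 0.126 V

0.126 V


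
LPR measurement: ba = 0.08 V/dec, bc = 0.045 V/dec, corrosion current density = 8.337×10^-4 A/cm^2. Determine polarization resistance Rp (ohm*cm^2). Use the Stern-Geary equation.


Apply the Stern-Geary equation: Rp = ba*bc / (2.303*icorr*(ba+bc))
ba*bc = 0.08*0.045 = 0.0036
ba+bc = 0.125; 2.303*icorr*(ba+bc) = 2.303*8.337×10^-4*0.125 = 2.4000139×10^-4
Rp = 0.0036 / 2.4000139×10^-4 = 15.0 ohm*cm^2

15.0 ohm*cm^2


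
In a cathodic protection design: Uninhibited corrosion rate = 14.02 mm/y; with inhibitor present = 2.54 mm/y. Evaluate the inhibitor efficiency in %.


Apply the inhibitor-efficiency definition: IE = (CR_blank − CR_inh)/CR_blank × 100
IE = (14.02 − 2.54) / 14.02 × 100
IE = 11.48 / 14.02 × 100 = 81.9 %

81.9 %


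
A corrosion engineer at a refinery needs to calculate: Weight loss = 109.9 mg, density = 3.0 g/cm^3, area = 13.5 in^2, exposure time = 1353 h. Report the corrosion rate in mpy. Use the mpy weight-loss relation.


Apply the mpy weight-loss relation: CR = 534 * W / (D * A * T)
Numerator: 534 * 109.9 = 58686.6
Denominator: 3.0 * 13.5 * 1353 = 54796.5
CR = 58686.6 / 54796.5 = 1.071 mpy

1.071 mpy


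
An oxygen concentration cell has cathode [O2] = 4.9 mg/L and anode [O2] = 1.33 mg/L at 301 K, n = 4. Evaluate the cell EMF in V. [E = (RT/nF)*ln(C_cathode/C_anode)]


Apply the Nernst concentration-cell relation: E = (RT/nF)*ln(C_cathode/C_anode)
RT/nF = 8.314*301/(4*96485) = 0.0064842 V
ln(4.9/1.33) = 1.30406
E = 0.0064842 * 1.30406 = 0.00846 V

0.00846 V


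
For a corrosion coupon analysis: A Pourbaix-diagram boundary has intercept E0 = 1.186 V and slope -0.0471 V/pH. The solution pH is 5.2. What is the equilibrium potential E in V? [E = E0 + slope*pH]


Apply the Pourbaix line equation: E = E0 + slope*pH
E = 1.186 + (-0.0471)*5.2 = 1.186 + (-0.24492) = 0.94108 V
Rounded to 4 decimal places: E = 0.9411 V

0.9411 V


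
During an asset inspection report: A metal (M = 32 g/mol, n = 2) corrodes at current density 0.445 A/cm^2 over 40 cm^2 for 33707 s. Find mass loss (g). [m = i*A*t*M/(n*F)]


Apply Faraday's law: m = i*A*t*M / (n*F)
Total charge passed Q = i*A*t = 0.445*40*33707 = 599984.6 C
m = Q*M/(n*F) = 599984.6*32/(2*96485) = 99.49478 g

99.49478 g


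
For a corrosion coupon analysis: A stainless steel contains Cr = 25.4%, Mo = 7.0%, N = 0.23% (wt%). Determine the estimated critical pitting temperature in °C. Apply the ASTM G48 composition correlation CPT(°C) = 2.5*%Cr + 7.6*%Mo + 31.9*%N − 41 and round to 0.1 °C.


Apply the ASTM G48 empirical CPT estimate: CPT(°C) = 2.5*%Cr + 7.6*%Mo + 31.9*%N − 41
2.5*25.4 = 63.5; 7.6*7.0 = 53.2; 31.9*0.23 = 7.337
CPT = 63.5 + 53.2 + 7.337 − 41 = 83.037 °C
Rounded to 0.1 °C: CPT ≈ 83.0 °C

83.0 °C


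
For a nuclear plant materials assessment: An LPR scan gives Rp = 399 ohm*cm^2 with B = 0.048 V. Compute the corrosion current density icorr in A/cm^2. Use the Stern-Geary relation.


Apply the Stern-Geary relation: icorr = B / Rp
icorr = 0.048 / 399 = 1.203×10^-4 A/cm^2

1.203×10^-4 A/cm^2


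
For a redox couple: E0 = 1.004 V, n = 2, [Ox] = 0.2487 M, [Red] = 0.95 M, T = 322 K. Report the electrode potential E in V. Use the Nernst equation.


Apply the Nernst equation: E = E0 + (RT/nF)*ln([Ox]/[Red])
Step 1: RT/nF = 8.314*322/(2*96485) = 0.01387318 V
Step 2: [Ox]/[Red] = 0.2487/0.95 = 0.261789
Step 3: ln(0.261789) = -1.340216
Step 4: correction = 0.01387318 * -1.340216 = -0.019 V
E = 1.004 + -0.019 = 0.985 V

0.985 V


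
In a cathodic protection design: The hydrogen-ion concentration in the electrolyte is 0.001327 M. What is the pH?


pH = −log10[H+]
pH = −log10(0.001327) = 2.88

2.88


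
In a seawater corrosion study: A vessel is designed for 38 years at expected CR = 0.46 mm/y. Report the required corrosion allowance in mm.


Corrosion allowance = CR × design life
CA = 0.46 * 38 = 17.48 mm

17.48 mm


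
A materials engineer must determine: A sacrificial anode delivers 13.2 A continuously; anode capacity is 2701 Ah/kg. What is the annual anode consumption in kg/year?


Annual consumption = current * hours per year / capacity
Rate = 13.2 * 8760 / 2701 = 42.8 kg/year

42.8 kg/year


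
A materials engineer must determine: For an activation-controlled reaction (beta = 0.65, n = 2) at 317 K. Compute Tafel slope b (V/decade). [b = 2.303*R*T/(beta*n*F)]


Apply the Tafel slope relation: b = 2.303*R*T/(beta*n*F)
Numerator: 2.303 * 8.314 * 317 = 6069.64
Denominator: 0.65 * 2 * 96485 = 125430.5
b = 6069.64 / 125430.5 = 0.048 V/decade

0.048 V/decade


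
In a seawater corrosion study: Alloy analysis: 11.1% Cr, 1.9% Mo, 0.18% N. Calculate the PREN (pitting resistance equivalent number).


Apply the PREN formula: PREN = Cr + 3.3*Mo + 16*N
PREN = 11.1 + 3.3*1.9 + 16*0.18
PREN = 11.1 + 6.27 + 2.88 = 20.25

20.25


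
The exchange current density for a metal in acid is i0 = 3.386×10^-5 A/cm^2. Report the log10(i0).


i0 = 3.386×10^-5 A/cm^2
log10(i0) = -4.47

-4.47


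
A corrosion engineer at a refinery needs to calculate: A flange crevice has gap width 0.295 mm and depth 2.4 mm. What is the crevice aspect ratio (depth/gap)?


Aspect ratio = depth / gap
Ratio = 2.4 / 0.295 = 8.1

8.1


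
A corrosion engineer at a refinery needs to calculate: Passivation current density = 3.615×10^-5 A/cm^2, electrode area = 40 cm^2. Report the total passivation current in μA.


I = i_pass * A, then convert A → μA (×10^6)
I = 3.615×10^-5 * 40 * 10^6 = 1446.0 μA

1446.0 μA


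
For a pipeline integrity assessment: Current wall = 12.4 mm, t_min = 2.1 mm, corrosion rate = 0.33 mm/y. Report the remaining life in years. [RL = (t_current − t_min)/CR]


Apply the remaining-life relation: RL = (t_current − t_min) / CR
RL = (12.4 − 2.1) / 0.33 = 10.3 / 0.33 = 31.2 years

31.2 years


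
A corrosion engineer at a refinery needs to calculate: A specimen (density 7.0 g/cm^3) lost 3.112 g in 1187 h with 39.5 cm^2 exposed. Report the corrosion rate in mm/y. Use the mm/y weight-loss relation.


Apply the mm/y weight-loss relation: CR = 87600 * W / (D * A * T)
Numerator: 87600 * 3.112 = 272611.2
Denominator: 7.0 * 39.5 * 1187 = 328205.5
CR = 272611.2 / 328205.5 = 0.83061 mm/y

0.83061 mm/y


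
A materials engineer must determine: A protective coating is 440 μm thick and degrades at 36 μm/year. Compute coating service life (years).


Service life = thickness / degradation rate
Life = 440 / 36 = 12.2 years

12.2 years


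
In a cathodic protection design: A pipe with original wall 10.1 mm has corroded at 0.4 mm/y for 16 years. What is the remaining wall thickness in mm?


Remaining wall = original − CR × time
t = 10.1 − 0.4*16 = 10.1 − 6.4 = 3.7 mm

3.7 mm


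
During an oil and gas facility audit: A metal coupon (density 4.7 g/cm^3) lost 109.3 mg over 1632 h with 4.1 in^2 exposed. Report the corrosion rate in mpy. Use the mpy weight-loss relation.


Apply the mpy weight-loss relation: CR = 534 * W / (D * A * T)
Numerator: 534 * 109.3 = 58366.2
Denominator: 4.7 * 4.1 * 1632 = 31448.64
CR = 58366.2 / 31448.64 = 1.856 mpy

1.856 mpy


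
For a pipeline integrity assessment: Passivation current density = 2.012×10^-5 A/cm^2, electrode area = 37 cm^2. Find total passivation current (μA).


I = i_pass * A, then convert A → μA (×10^6)
I = 2.012×10^-5 * 37 * 10^6 = 744.44 μA

744.44 μA


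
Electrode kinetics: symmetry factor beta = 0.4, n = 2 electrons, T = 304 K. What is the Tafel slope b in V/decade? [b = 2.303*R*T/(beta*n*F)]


Apply the Tafel slope relation: b = 2.303*R*T/(beta*n*F)
Numerator: 2.303 * 8.314 * 304 = 5820.73
Denominator: 0.4 * 2 * 96485 = 77188.0
b = 5820.73 / 77188.0 = 0.0754 V/decade

0.0754 V/decade


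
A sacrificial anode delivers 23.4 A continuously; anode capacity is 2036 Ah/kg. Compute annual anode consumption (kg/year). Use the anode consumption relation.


Annual consumption = current * hours per year / capacity
Rate = 23.4 * 8760 / 2036 = 100.7 kg/year

100.7 kg/year


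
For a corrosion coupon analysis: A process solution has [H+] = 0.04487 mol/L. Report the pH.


pH = −log10[H+]
pH = −log10(0.04487) = 1.35

1.35


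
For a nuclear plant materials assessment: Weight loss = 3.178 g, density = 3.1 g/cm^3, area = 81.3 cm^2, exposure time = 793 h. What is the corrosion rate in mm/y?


Apply the mm/y weight-loss relation: CR = 87600 * W / (D * A * T)
Numerator: 87600 * 3.178 = 278392.8
Denominator: 3.1 * 81.3 * 793 = 199859.79
CR = 278392.8 / 199859.79 = 1.3929 mm/y

1.3929 mm/y


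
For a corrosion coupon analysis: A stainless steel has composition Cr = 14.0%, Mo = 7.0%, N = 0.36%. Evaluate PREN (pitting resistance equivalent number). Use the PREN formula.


Apply the PREN formula: PREN = Cr + 3.3*Mo + 16*N
PREN = 14.0 + 3.3*7.0 + 16*0.36
PREN = 14.0 + 23.1 + 5.76 = 42.86

42.86


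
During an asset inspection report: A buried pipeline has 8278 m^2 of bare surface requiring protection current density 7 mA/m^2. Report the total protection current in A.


I = area * current density, then convert mA → A (÷1000)
I = 8278 * 7 / 1000 = 57.95 A

57.95 A


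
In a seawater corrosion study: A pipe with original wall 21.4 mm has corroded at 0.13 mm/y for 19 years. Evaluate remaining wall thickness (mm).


Remaining wall = original − CR × time
t = 21.4 − 0.13*19 = 21.4 − 2.47 = 18.93 mm

18.93 mm


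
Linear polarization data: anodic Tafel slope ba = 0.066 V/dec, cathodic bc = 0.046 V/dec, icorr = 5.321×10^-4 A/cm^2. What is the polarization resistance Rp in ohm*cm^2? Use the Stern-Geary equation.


Apply the Stern-Geary equation: Rp = ba*bc / (2.303*icorr*(ba+bc))
ba*bc = 0.066*0.046 = 0.003036
ba+bc = 0.112; 2.303*icorr*(ba+bc) = 2.303*5.321×10^-4*0.112 = 1.3724775×10^-4
Rp = 0.003036 / 1.3724775×10^-4 = 22.12 ohm*cm^2

22.12 ohm*cm^2


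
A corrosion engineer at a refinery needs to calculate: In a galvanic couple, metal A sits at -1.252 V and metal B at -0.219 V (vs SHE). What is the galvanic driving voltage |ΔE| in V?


Driving voltage is the absolute potential difference.
|ΔE| = |-1.252 − (-0.219)| = 1.033 V

1.033 V


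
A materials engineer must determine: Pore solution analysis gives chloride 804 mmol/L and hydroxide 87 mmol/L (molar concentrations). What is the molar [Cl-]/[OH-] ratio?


Threshold parameter = [Cl-] / [OH-] (molar basis; both in mmol/L, so units cancel)
Ratio = 804 / 87 = 9.24

9.24


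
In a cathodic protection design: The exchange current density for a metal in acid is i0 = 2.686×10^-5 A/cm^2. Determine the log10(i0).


i0 = 2.686×10^-5 A/cm^2
log10(i0) = -4.571

-4.571


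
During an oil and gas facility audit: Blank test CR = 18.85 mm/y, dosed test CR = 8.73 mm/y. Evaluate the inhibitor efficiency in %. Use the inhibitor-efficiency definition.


Apply the inhibitor-efficiency definition: IE = (CR_blank − CR_inh)/CR_blank × 100
IE = (18.85 − 8.73) / 18.85 × 100
IE = 10.12 / 18.85 × 100 = 53.7 %

53.7 %


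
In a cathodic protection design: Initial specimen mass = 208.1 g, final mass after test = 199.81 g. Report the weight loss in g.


Weight loss = initial − final
WL = 208.1 − 199.81 = 8.29 g

8.29 g


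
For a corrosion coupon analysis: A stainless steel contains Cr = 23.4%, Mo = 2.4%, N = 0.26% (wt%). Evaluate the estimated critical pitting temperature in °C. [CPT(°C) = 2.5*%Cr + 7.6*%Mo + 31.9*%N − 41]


Apply the ASTM G48 empirical CPT estimate: CPT(°C) = 2.5*%Cr + 7.6*%Mo + 31.9*%N − 41
2.5*23.4 = 58.5; 7.6*2.4 = 18.24; 31.9*0.26 = 8.294
CPT = 58.5 + 18.24 + 8.294 − 41 = 44.034 °C
Rounded to 0.1 °C: CPT ≈ 44.0 °C

44.0 °C


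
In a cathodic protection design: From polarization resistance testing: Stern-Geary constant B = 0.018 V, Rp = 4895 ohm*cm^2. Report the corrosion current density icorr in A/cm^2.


Apply the Stern-Geary relation: icorr = B / Rp
icorr = 0.018 / 4895 = 3.677×10^-6 A/cm^2

3.677×10^-6 A/cm^2


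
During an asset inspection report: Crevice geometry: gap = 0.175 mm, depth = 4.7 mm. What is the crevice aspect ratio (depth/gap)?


Aspect ratio = depth / gap
Ratio = 4.7 / 0.175 = 26.9

26.9


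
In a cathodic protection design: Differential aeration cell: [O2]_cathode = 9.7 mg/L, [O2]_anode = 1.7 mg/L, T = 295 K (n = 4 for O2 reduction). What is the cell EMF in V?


Apply the Nernst concentration-cell relation: E = (RT/nF)*ln(C_cathode/C_anode)
RT/nF = 8.314*295/(4*96485) = 0.00635495 V
ln(9.7/1.7) = 1.7415
E = 0.00635495 * 1.7415 = 0.01107 V

0.01107 V


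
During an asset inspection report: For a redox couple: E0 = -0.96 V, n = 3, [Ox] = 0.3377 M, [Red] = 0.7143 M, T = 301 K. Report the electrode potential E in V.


Apply the Nernst equation: E = E0 + (RT/nF)*ln([Ox]/[Red])
Step 1: RT/nF = 8.314*301/(3*96485) = 0.00864561 V
Step 2: [Ox]/[Red] = 0.3377/0.7143 = 0.472771
Step 3: ln(0.472771) = -0.749144
Step 4: correction = 0.00864561 * -0.749144 = -0.0065 V
E = -0.96 + -0.0065 = -0.9665 V

-0.9665 V


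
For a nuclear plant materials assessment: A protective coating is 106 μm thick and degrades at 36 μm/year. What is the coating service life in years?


Service life = thickness / degradation rate
Life = 106 / 36 = 2.9 years

2.9 years


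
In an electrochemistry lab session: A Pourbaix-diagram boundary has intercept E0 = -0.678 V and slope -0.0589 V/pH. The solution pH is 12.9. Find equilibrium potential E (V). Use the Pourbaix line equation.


Apply the Pourbaix line equation: E = E0 + slope*pH
E = -0.678 + (-0.0589)*12.9 = -0.678 + (-0.75981) = -1.43781 V
Rounded to 3 decimal places: E = -1.438 V

-1.438 V


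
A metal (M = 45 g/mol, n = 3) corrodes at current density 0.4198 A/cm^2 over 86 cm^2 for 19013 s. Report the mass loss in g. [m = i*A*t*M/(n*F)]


Apply Faraday's law: m = i*A*t*M / (n*F)
Total charge passed Q = i*A*t = 0.4198*86*19013 = 686422.5364 C
m = Q*M/(n*F) = 686422.5364*45/(3*96485) = 106.714 g

106.714 g


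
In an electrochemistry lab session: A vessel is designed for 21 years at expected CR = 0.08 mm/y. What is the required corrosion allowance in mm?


Corrosion allowance = CR × design life
CA = 0.08 * 21 = 1.68 mm

1.68 mm


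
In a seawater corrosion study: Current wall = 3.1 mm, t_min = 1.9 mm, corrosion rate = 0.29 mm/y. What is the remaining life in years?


Apply the remaining-life relation: RL = (t_current − t_min) / CR
RL = (3.1 − 1.9) / 0.29 = 1.2 / 0.29 = 4.1 years

4.1 years


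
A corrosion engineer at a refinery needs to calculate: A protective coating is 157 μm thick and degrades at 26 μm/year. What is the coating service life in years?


Service life = thickness / degradation rate
Life = 157 / 26 = 6.0 years

6.0 years


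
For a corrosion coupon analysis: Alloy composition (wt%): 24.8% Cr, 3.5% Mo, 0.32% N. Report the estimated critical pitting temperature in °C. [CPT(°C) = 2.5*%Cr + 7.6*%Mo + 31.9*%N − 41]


Apply the ASTM G48 empirical CPT estimate: CPT(°C) = 2.5*%Cr + 7.6*%Mo + 31.9*%N − 41
2.5*24.8 = 62; 7.6*3.5 = 26.6; 31.9*0.32 = 10.208
CPT = 62 + 26.6 + 10.208 − 41 = 57.808 °C
Rounded to 0.1 °C: CPT ≈ 57.8 °C

57.8 °C


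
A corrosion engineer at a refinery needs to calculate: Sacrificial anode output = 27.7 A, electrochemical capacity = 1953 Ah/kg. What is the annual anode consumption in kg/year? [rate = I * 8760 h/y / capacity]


Annual consumption = current * hours per year / capacity
Rate = 27.7 * 8760 / 1953 = 124.2 kg/year

124.2 kg/year


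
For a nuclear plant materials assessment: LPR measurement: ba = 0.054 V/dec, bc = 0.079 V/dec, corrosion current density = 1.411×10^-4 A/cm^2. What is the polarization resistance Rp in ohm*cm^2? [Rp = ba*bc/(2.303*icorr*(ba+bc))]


Apply the Stern-Geary equation: Rp = ba*bc / (2.303*icorr*(ba+bc))
ba*bc = 0.054*0.079 = 0.004266
ba+bc = 0.133; 2.303*icorr*(ba+bc) = 2.303*1.411×10^-4*0.133 = 4.3218789×10^-5
Rp = 0.004266 / 4.3218789×10^-5 = 98.71 ohm*cm^2

98.71 ohm*cm^2


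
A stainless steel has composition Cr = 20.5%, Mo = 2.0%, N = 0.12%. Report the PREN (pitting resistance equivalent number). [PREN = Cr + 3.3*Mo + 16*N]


Apply the PREN formula: PREN = Cr + 3.3*Mo + 16*N
PREN = 20.5 + 3.3*2.0 + 16*0.12
PREN = 20.5 + 6.6 + 1.92 = 29.02

29.02


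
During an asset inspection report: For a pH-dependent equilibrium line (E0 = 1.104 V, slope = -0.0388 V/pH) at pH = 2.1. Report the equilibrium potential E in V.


Apply the Pourbaix line equation: E = E0 + slope*pH
E = 1.104 + (-0.0388)*2.1 = 1.104 + (-0.08148) = 1.02252 V
Rounded to 3 decimal places: E = 1.023 V

1.023 V


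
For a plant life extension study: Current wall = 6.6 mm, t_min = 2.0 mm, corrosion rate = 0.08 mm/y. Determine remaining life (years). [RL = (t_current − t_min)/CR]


Apply the remaining-life relation: RL = (t_current − t_min) / CR
RL = (6.6 − 2.0) / 0.08 = 4.6 / 0.08 = 57.5 years

57.5 years


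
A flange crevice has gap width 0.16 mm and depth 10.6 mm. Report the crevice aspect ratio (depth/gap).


Aspect ratio = depth / gap
Ratio = 10.6 / 0.16 = 66.3

66.3


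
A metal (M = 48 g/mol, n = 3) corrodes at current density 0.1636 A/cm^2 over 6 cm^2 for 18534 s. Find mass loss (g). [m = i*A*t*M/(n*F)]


Apply Faraday's law: m = i*A*t*M / (n*F)
Total charge passed Q = i*A*t = 0.1636*6*18534 = 18192.9744 C
m = Q*M/(n*F) = 18192.9744*48/(3*96485) = 3.01692 g

3.01692 g


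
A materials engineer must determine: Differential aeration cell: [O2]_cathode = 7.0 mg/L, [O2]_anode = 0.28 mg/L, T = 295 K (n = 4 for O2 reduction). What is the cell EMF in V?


Apply the Nernst concentration-cell relation: E = (RT/nF)*ln(C_cathode/C_anode)
RT/nF = 8.314*295/(4*96485) = 0.00635495 V
ln(7.0/0.28) = 3.21888
E = 0.00635495 * 3.21888 = 0.02046 V

0.02046 V


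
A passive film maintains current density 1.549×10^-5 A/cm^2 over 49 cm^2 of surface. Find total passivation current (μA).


I = i_pass * A, then convert A → μA (×10^6)
I = 1.549×10^-5 * 49 * 10^6 = 759.01 μA

759.01 μA


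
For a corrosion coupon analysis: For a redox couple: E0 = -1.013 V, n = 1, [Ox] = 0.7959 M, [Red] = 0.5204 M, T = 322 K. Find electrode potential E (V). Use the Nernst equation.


Apply the Nernst equation: E = E0 + (RT/nF)*ln([Ox]/[Red])
Step 1: RT/nF = 8.314*322/(1*96485) = 0.02774636 V
Step 2: [Ox]/[Red] = 0.7959/0.5204 = 1.5294
Step 3: ln(1.5294) = 0.424876
Step 4: correction = 0.02774636 * 0.424876 = 0.012 V
E = -1.013 + 0.012 = -1.001 V

-1.001 V
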